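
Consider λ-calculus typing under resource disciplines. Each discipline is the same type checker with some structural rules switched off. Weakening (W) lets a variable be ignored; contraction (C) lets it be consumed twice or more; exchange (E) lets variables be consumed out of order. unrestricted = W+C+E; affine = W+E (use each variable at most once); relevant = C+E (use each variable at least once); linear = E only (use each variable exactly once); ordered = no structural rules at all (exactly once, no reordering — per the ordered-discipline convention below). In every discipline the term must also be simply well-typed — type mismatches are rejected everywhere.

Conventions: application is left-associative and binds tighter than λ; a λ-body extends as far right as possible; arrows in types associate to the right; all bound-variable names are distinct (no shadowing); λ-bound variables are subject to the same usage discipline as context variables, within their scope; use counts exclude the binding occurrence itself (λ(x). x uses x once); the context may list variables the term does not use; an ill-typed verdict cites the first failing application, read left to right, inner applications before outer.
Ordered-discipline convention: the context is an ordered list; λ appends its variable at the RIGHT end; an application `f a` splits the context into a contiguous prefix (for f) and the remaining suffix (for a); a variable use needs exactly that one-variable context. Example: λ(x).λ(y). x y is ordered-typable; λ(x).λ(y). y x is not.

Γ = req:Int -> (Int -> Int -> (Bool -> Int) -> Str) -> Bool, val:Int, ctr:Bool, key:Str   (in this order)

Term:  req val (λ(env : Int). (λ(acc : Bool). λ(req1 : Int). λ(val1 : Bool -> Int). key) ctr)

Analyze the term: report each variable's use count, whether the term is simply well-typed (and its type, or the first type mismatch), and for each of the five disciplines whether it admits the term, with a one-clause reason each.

variable uses: req: 1, val: 1, ctr: 1, key: 1, env (bound): 0, acc (bound): 0, req1 (bound): 0, val1 (bound): 0
left-to-right use order: req, val, key, ctr
typing: ✓ — Bool
ordered: ✗ — needs weakening: env, acc, req1, val1 unused
linear: ✗ — needs weakening: env, acc, req1, val1 unused
affine: ✓ — no duplicate uses among req, val, ctr, key, env, acc, req1, val1
relevant: ✗ — needs weakening: env, acc, req1, val1 unused
unrestricted: ✓ — simply typable at Bool; W, C, E all held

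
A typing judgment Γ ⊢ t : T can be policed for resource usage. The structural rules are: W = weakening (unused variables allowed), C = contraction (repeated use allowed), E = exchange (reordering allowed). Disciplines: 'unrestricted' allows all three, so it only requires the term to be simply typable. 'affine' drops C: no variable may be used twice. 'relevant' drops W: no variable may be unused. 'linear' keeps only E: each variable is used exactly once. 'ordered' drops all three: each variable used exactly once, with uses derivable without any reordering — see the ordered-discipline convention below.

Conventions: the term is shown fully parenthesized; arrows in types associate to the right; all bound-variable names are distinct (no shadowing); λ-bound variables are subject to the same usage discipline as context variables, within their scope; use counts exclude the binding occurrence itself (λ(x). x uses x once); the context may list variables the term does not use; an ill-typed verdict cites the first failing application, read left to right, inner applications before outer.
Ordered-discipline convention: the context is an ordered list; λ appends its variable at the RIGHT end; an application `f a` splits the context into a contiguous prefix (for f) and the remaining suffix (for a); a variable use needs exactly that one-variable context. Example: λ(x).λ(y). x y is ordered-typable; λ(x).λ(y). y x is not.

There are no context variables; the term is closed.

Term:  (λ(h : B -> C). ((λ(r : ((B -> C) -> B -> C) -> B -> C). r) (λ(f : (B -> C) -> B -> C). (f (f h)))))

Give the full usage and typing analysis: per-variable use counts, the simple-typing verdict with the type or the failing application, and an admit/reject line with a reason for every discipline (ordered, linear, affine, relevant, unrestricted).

use counts: h (λ-bound)=1, r (λ-bound)=1, f (λ-bound)=2
left-to-right use order: r, f, f, h
typing: the term checks, with type (B -> C) -> ((B -> C) -> B -> C) -> B -> C
ordered: ✗ — repeated use of f ×2
linear: ✗ — repeated use of f ×2
affine: ✗ — repeated use of f ×2
relevant: ✓ — h, r, f: all used, weakening unneeded
unrestricted: ✓ — typability at (B -> C) -> ((B -> C) -> B -> C) -> B -> C is all that's needed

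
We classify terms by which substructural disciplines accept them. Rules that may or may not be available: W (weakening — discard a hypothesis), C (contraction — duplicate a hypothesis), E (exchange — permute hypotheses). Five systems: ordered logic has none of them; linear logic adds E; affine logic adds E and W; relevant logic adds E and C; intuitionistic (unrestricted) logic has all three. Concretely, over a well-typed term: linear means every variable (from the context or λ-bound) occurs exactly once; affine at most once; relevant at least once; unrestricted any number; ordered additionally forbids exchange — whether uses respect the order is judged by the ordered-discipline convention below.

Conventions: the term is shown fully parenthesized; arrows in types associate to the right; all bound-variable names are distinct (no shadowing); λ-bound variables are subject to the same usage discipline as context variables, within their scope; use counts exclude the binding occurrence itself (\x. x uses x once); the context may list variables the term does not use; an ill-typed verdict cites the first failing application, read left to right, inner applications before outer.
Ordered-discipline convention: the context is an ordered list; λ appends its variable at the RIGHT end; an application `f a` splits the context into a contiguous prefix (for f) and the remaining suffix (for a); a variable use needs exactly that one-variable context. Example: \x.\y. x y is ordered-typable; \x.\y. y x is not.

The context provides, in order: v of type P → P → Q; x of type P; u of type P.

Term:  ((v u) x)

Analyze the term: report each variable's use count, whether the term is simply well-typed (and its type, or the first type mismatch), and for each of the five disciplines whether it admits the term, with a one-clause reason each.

variable uses: v: 1×; x: 1×; u: 1×
uses in reading order: v, u, x
typing: ✓ — Q
ordered: ✗, no ordered split (uses run v, u, x)
linear: ✓, each of v, x, u used exactly once
affine: ✓, at most one use each (v, x, u)
relevant: ✓, none of v, x, u goes unused
unrestricted: ✓, typability at Q is all that's needed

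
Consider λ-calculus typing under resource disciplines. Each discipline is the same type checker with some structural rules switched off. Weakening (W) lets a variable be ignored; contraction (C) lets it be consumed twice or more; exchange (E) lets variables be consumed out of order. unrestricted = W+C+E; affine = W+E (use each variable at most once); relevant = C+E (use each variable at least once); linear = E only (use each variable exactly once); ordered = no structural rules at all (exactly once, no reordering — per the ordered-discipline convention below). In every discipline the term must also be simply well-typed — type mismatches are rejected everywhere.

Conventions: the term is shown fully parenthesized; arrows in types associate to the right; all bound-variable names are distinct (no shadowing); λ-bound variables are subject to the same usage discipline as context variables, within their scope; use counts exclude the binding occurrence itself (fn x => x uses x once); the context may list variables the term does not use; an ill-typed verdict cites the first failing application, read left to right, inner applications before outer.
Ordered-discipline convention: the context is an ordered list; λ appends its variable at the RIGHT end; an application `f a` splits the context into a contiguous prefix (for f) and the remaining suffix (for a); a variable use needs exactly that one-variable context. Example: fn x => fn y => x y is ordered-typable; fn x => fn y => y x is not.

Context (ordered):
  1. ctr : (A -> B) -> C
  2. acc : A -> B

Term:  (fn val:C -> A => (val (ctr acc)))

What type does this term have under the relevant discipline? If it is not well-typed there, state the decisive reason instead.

term : (C -> A) -> A
counts: ctr: 1; acc: 1; val [bound]: 1
left-to-right use order: val, ctr, acc
typing: well-typed — term : (C -> A) -> A
per-discipline verdicts: ordered ✗ · linear ✓ · affine ✓ · relevant ✓ · unrestricted ✓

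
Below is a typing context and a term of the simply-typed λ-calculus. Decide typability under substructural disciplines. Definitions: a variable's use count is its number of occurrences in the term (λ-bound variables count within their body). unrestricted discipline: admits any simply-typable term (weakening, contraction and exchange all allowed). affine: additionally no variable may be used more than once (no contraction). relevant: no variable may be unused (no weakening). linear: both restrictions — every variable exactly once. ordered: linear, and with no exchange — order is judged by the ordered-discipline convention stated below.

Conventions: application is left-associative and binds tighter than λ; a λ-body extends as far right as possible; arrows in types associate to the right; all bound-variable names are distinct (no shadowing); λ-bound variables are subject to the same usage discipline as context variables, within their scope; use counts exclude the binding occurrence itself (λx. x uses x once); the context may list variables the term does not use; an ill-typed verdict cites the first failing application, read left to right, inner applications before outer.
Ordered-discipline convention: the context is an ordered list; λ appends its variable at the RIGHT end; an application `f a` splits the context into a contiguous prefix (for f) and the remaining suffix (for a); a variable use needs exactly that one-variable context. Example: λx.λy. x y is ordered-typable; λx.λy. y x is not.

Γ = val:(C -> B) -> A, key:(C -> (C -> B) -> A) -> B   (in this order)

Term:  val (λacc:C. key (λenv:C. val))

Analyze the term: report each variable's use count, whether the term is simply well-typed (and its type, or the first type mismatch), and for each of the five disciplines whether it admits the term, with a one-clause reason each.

use counts: val ×2; key ×1; acc [bound] ×0; env [bound] ×0
left-to-right use order: val, key, val
typing: ✓ — A
ordered: ✗ — uses contraction: val ×2; unused: acc, env — weakening required
linear: ✗ — uses contraction: val ×2; unused: acc, env — weakening required
affine: ✗ — uses contraction: val ×2
relevant: ✗ — unused: acc, env — weakening required
unrestricted: ✓ — simply typable at A; W, C, E all held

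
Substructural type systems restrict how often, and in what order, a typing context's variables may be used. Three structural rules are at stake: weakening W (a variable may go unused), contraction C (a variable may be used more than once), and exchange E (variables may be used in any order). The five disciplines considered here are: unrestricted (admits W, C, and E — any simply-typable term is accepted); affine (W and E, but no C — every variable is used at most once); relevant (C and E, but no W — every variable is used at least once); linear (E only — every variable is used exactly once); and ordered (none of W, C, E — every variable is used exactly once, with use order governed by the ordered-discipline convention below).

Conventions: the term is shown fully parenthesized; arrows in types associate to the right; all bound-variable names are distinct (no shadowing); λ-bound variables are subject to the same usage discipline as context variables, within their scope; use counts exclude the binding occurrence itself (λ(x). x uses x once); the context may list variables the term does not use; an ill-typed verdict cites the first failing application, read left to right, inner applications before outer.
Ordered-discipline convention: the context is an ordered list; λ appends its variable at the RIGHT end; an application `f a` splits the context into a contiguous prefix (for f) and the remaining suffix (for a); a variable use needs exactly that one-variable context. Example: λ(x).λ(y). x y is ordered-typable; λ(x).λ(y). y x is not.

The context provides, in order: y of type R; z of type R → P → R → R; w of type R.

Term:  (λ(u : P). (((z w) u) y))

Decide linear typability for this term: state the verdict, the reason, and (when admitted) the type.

yes — each of y, z, w, u used exactly once; term : P → R
counts: y: 1×; z: 1×; w: 1×; u (bound): 1×
uses in reading order: z, w, u, y
typing: the term checks, with type P → R
across the five disciplines: ordered ✗ | linear ✓ | affine ✓ | relevant ✓ | unrestricted ✓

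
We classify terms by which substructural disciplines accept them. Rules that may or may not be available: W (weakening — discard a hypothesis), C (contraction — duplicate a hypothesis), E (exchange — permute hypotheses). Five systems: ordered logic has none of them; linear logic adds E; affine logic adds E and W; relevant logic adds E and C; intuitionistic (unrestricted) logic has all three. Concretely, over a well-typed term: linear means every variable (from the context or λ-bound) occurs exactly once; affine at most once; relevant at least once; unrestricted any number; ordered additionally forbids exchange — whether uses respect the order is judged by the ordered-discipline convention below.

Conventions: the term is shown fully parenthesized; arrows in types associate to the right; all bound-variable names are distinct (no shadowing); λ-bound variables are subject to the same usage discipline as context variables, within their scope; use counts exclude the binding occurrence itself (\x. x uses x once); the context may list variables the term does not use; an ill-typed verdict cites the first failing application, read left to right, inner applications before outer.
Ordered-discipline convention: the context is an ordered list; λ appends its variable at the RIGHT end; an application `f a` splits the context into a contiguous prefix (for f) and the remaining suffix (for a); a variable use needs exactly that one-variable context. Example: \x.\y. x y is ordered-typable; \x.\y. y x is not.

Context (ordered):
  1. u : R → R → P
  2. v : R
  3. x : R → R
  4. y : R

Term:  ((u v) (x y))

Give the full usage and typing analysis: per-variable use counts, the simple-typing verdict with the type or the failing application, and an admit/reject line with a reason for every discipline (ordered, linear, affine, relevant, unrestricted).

use counts: u ×1, v ×1, x ×1, y ×1
use order (left to right): u, v, x, y
typing: well-typed at P
ordered: ✓ — u, v, x, y: once each, no exchange needed
linear: ✓ — single use per variable (u, v, x, y)
affine: ✓ — no duplicate uses among u, v, x, y
relevant: ✓ — every one of u, v, x, y appears
unrestricted: ✓ — typability at P is all that's needed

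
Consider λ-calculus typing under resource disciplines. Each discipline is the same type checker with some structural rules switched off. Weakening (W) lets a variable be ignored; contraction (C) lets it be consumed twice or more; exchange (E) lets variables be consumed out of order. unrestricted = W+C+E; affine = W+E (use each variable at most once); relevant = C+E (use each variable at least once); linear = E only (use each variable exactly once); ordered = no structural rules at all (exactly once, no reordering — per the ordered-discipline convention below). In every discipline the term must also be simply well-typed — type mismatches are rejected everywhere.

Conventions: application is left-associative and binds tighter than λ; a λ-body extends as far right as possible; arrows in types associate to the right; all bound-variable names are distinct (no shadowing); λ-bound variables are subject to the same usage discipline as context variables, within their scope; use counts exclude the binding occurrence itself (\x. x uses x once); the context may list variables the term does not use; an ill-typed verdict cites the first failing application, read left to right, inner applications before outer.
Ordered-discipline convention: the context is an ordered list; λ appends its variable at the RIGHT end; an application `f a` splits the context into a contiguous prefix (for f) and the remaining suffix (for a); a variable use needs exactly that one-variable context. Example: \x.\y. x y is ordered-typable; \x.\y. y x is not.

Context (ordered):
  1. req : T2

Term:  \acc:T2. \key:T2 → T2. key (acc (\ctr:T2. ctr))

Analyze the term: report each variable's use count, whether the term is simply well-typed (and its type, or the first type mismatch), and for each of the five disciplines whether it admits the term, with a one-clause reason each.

variable uses: req=0; acc (λ-bound)=1; key (λ-bound)=1; ctr (λ-bound)=1
order of uses: key, acc, ctr
typing: ill-typed: non-arrow in function slot: T2
ordered ✗ (fails simple typing)
linear ✗ (a type mismatch blocks all five)
affine ✗ (the type mismatch rejects it)
relevant ✗ (not simply typable)
unrestricted ✗ (fails simple typing)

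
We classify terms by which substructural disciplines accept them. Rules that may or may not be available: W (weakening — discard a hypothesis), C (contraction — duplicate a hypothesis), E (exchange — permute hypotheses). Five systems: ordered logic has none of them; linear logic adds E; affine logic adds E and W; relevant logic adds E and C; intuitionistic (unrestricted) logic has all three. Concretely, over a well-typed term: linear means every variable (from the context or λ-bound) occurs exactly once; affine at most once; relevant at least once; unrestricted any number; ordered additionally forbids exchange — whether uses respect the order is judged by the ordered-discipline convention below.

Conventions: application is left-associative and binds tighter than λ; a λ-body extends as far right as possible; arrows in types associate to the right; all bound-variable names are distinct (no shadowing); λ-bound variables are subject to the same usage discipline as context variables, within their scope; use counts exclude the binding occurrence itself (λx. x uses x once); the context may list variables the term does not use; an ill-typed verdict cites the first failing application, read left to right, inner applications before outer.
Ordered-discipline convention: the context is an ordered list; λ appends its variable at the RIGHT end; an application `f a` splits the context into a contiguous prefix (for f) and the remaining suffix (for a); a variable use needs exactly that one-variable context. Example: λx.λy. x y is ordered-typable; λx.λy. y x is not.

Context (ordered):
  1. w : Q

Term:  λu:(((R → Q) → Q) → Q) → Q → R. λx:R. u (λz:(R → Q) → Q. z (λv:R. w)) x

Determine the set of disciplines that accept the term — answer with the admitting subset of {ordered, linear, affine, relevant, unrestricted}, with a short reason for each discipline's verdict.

admitting disciplines: none
variable uses: w ×1, u [bound] ×1, x [bound] ×1, z [bound] ×1, v [bound] ×0
uses in reading order: u, z, w, x
typing: ill-typed: an argument R mismatches the expected Q
ordered: ✗ — fails simple typing
linear: ✗ — a type mismatch blocks all five
affine: ✗ — the type mismatch rejects it
relevant: ✗ — not simply typable
unrestricted: ✗ — fails simple typing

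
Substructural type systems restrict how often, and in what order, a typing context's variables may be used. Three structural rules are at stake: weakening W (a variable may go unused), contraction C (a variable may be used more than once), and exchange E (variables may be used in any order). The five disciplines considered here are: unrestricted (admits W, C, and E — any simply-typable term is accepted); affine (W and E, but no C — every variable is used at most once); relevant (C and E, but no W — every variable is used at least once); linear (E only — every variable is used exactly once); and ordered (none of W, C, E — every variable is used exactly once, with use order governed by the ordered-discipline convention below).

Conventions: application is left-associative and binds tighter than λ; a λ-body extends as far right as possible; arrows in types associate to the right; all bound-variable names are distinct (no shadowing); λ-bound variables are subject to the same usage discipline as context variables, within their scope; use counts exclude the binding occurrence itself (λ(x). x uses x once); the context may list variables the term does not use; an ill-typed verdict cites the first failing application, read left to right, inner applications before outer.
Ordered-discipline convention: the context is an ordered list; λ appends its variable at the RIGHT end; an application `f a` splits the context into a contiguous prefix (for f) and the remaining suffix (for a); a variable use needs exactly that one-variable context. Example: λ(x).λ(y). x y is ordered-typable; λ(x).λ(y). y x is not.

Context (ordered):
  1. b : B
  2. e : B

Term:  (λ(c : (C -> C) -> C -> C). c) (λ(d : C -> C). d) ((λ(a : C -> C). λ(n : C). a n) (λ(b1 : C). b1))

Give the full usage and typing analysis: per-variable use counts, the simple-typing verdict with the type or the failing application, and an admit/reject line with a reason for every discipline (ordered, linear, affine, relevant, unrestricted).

usage: b: 0; e: 0; c (bound): 1; d (bound): 1; a (bound): 1; n (bound): 1; b1 (bound): 1
uses in reading order: c, d, a, n, b1
typing: ✓ — C -> C
ordered: ✗ — needs weakening: b, e unused
linear: ✗ — needs weakening: b, e unused
affine: ✓ — at most one use each (b, e, c, d, a, n, b1)
relevant: ✗ — needs weakening: b, e unused
unrestricted: ✓ — simply typable at C -> C; W, C, E all held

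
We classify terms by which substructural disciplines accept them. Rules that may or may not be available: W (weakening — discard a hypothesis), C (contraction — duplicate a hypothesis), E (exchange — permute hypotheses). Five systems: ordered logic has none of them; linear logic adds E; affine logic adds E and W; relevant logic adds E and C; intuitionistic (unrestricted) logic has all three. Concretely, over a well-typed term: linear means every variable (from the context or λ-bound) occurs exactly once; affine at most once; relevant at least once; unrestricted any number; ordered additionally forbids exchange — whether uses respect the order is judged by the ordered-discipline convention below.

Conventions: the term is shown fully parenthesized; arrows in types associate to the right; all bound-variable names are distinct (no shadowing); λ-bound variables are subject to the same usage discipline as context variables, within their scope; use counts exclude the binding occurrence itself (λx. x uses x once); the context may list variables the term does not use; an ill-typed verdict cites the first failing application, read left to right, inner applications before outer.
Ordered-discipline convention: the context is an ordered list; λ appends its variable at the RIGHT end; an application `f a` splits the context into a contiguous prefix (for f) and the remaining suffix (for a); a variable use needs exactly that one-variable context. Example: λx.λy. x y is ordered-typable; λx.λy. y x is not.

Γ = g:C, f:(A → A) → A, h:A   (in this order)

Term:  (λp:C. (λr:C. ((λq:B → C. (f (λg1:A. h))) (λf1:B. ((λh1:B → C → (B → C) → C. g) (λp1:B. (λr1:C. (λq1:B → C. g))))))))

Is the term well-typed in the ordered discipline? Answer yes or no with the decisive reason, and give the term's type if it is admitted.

no — uses contraction: g ×2; p, r, q, g1, f1, h1, p1, r1, q1 left unused
usage: g ×2; f ×1; h ×1; p (bound) ×0; r (bound) ×0; q (bound) ×0; g1 (bound) ×0; f1 (bound) ×0; h1 (bound) ×0; p1 (bound) ×0; r1 (bound) ×0; q1 (bound) ×0
use order (left to right): f, h, g, g
typing: well-typed — term : C → C → A
all disciplines: ordered ✗ | linear ✗ | affine ✗ | relevant ✗ | unrestricted ✓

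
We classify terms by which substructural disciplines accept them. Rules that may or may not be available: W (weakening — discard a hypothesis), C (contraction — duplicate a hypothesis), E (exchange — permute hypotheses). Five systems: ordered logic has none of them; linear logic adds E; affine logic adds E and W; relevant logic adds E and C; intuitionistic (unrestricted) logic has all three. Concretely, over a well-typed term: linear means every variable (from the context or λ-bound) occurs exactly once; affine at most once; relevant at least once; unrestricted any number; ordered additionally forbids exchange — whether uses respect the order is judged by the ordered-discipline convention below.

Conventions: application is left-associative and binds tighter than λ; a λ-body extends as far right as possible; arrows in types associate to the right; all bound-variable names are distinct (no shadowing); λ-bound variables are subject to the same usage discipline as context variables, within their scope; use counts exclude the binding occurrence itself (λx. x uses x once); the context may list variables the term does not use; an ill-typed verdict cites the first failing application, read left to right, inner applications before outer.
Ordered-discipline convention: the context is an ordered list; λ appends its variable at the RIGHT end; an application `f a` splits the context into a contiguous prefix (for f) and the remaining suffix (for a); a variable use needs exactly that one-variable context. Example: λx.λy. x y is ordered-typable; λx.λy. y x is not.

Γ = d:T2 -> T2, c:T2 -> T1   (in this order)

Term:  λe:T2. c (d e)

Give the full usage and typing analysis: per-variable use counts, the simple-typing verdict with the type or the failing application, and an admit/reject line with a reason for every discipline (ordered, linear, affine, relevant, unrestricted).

counts: d ×1, c ×1, e [bound] ×1
use order (left to right): c, d, e
typing: well-typed at T2 -> T1
ordered ✗ (use order c, d, e needs exchange)
linear ✓ (exactly-once usage across d, c, e)
affine ✓ (at most one use each (d, c, e))
relevant ✓ (none of d, c, e goes unused)
unrestricted ✓ (typability at T2 -> T1 is all that's needed)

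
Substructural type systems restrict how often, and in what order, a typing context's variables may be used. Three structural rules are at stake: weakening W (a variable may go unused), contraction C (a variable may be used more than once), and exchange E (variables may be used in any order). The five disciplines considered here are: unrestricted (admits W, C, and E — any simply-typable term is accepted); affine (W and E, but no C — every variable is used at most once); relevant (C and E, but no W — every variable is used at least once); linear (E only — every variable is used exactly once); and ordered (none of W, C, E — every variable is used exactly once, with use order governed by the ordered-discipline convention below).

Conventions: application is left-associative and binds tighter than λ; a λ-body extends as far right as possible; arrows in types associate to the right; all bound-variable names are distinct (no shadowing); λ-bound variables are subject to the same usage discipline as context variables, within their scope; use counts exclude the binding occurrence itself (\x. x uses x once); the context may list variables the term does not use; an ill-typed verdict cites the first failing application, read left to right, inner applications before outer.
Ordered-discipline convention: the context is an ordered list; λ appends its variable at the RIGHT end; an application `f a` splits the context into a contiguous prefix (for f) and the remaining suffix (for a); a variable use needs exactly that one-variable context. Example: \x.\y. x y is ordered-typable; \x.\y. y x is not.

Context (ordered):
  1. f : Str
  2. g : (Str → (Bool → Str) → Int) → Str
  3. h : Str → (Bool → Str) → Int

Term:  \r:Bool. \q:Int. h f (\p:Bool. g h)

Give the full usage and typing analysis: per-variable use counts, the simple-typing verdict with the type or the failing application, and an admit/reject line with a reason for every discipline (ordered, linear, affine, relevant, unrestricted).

use counts: f=1; g=1; h=2; r (bound)=0; q (bound)=0; p (bound)=0
left-to-right use order: h, f, g, h
typing: the term checks, with type Bool → Int → Int
ordered: ✗ — repeated use of h ×2; r, q, p left unused
linear: ✗ — repeated use of h ×2; r, q, p left unused
affine: ✗ — repeated use of h ×2
relevant: ✗ — r, q, p left unused
unrestricted: ✓ — type-checks (Bool → Int → Int) and nothing is barred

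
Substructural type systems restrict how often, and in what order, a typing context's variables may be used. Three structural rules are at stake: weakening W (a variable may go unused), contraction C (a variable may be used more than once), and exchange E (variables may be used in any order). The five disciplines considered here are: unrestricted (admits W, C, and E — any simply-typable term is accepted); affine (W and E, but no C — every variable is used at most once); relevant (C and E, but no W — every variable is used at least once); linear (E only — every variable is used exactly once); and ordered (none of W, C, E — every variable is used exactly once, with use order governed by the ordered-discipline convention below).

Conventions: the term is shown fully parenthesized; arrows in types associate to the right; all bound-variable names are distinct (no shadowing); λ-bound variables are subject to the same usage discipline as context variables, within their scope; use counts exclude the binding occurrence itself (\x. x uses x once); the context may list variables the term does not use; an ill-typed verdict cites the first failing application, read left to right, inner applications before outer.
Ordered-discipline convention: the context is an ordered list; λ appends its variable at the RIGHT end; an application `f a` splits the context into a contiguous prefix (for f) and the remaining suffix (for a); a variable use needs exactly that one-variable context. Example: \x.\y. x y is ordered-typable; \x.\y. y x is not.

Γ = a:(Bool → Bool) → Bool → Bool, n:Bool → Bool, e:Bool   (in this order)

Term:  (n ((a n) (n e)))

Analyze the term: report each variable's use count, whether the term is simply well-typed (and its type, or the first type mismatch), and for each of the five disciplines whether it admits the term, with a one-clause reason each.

usage: a: 1, n: 3, e: 1
uses in reading order: n, a, n, n, e
typing: well-typed — term : Bool
ordered: ✗ — repeated use of n ×3
linear: ✗ — repeated use of n ×3
affine: ✗ — repeated use of n ×3
relevant: ✓ — none of a, n, e goes unused
unrestricted: ✓ — well-typed at Bool; no restrictions here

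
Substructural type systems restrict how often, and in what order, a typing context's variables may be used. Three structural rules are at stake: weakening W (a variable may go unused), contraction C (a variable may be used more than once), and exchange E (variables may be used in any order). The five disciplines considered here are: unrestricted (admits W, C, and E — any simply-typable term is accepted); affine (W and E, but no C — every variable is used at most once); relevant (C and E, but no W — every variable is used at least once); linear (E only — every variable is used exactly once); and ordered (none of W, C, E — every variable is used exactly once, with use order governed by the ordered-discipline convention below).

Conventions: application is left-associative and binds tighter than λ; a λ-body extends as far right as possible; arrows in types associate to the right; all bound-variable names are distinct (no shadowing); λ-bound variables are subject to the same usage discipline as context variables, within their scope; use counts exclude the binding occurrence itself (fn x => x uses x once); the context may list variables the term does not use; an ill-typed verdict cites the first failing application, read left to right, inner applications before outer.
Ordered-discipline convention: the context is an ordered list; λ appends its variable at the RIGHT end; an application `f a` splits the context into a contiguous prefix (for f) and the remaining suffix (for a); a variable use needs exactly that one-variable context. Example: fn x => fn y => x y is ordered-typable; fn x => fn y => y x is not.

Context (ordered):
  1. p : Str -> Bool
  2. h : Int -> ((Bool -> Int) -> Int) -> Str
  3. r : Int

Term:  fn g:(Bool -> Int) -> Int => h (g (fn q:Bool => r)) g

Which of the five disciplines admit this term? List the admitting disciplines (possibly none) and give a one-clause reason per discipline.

admitted in: unrestricted
variable uses: p ×0; h ×1; r ×1; g [bound] ×2; q [bound] ×0
use order (left to right): h, g, r, g
typing: well-typed at ((Bool -> Int) -> Int) -> Str
ordered: ✗ — uses contraction: g ×2; p, q never used (weakening)
linear: ✗ — uses contraction: g ×2; p, q never used (weakening)
affine: ✗ — uses contraction: g ×2
relevant: ✗ — p, q never used (weakening)
unrestricted: ✓ — well-typed at ((Bool -> Int) -> Int) -> Str; no restrictions here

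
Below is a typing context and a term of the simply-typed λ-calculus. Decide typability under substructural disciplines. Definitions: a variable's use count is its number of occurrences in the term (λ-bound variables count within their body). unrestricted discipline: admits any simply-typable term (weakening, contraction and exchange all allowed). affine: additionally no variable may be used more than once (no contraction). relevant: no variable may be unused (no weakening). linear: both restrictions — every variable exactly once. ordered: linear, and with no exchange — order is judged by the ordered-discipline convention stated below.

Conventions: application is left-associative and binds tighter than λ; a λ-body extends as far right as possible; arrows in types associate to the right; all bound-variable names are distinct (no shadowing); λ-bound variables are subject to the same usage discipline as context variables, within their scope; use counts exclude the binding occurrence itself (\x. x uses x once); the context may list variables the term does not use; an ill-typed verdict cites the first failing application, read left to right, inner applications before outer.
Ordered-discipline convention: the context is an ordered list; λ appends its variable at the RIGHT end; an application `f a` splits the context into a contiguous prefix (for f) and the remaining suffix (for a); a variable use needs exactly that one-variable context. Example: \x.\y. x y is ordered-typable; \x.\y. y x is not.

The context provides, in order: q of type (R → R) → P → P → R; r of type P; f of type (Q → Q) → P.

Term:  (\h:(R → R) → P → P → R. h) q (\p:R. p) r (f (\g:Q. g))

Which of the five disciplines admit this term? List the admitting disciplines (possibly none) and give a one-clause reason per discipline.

accepted by: ordered, linear, affine, relevant, unrestricted
counts: q ×1, r ×1, f ×1, h [bound] ×1, p [bound] ×1, g [bound] ×1
left-to-right use order: h, q, p, r, f, g
typing: ✓ — R
ordered ✓ (single-use (q, r, f, h, p, g), ordered derivation ok)
linear ✓ (single use per variable (q, r, f, h, p, g))
affine ✓ (no duplicate uses among q, r, f, h, p, g)
relevant ✓ (at least one use each (q, r, f, h, p, g))
unrestricted ✓ (well-typed at R; no restrictions here)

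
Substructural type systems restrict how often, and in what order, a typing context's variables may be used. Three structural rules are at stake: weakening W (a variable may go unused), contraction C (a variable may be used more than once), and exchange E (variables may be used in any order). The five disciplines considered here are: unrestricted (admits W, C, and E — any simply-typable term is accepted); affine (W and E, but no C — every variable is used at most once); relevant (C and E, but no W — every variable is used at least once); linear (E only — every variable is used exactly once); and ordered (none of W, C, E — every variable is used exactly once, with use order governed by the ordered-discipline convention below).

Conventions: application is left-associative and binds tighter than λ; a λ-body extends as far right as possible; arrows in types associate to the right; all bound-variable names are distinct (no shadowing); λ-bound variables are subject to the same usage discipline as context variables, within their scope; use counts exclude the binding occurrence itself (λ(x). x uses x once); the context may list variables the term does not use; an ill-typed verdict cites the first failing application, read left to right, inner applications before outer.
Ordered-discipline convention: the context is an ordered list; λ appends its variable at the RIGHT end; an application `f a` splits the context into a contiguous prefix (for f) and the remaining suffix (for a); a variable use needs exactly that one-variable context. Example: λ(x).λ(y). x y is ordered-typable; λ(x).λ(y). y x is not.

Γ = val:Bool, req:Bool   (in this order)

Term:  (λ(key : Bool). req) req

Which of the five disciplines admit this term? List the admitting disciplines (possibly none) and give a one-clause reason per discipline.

accepted by: unrestricted
use counts: val: 0×; req: 2×; key (λ-bound): 0×
use order (left to right): req, req
typing: well-typed at Bool
ordered: ✗, req ×2 used more than once (contraction); needs weakening: val, key unused
linear: ✗, req ×2 used more than once (contraction); needs weakening: val, key unused
affine: ✗, req ×2 used more than once (contraction)
relevant: ✗, needs weakening: val, key unused
unrestricted: ✓, well-typed at Bool; no restrictions here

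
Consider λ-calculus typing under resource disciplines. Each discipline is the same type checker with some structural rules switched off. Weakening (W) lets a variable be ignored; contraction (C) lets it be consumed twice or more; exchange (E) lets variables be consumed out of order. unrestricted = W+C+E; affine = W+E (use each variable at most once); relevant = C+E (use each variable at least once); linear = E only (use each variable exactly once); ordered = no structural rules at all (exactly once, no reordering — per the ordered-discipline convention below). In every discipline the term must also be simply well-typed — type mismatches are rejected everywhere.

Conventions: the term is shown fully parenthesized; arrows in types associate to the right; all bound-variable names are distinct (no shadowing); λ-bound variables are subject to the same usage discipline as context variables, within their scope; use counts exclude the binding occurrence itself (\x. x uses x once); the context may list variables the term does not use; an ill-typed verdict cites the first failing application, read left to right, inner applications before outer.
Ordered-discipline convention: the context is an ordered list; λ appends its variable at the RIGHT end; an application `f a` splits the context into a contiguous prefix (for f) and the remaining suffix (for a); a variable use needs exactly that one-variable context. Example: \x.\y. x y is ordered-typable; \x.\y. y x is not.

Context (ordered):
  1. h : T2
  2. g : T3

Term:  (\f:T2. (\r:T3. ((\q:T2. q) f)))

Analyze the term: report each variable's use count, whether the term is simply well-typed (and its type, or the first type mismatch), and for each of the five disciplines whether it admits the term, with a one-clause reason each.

usage: h: 0×, g: 0×, f [bound]: 1×, r [bound]: 0×, q [bound]: 1×
left-to-right use order: q, f
typing: well-typed — term : T2 -> T3 -> T2
ordered: ✗, h, g, r never used (weakening)
linear: ✗, h, g, r never used (weakening)
affine: ✓, no duplicate uses among h, g, f, r, q
relevant: ✗, h, g, r never used (weakening)
unrestricted: ✓, typability at T2 -> T3 -> T2 is all that's needed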